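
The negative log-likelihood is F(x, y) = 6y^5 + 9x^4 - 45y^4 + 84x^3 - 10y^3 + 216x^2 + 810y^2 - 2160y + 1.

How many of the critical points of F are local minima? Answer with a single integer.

F separates as a function of x plus a function of y, so ∇F=0 decouples.
∂F/∂x = 36x(x + 3)(x + 4) = 0 at x ∈ {-4, -3, 0}; ∂F/∂y = 30(y - 4)(y - 3)(y - 2)(y + 3) = 0 at y ∈ {-3, 2, 3, 4}.
The Hessian is diagonal: diag(F_xx, F_yy). Second derivatives: F_xx(-4)=144, F_xx(-3)=-108, F_xx(0)=432; F_yy(-3)=-6300, F_yy(2)=300, F_yy(3)=-180, F_yy(4)=420.
Local minima occur where both diagonal entries positive: (-4, 2), (-4, 4), (0, 2), (0, 4). Count: 4.

4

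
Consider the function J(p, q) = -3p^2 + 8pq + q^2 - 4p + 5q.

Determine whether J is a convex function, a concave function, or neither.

J is quadratic, so its Hessian is the constant matrix H = [[-6, 8], [8, 2]].
det(H) = -76, tr(H) = -4.
det(H) < 0, so H is indefinite: neither convex nor concave.

neither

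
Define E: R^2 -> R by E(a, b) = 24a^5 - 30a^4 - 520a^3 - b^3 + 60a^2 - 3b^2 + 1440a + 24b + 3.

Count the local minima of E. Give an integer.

E separates as a function of a plus a function of b, so ∇E=0 decouples.
∂E/∂a = 120(a - 4)(a - 1)(a + 1)(a + 3) = 0 at a ∈ {-3, -1, 1, 4}; ∂E/∂b = -3(b - 2)(b + 4) = 0 at b ∈ {-4, 2}.
The Hessian is diagonal: diag(E_aa, E_bb). Second derivatives: E_aa(-3)=-6720, E_aa(-1)=2400, E_aa(1)=-2880, E_aa(4)=12600; E_bb(-4)=18, E_bb(2)=-18.
Local minima occur where both diagonal entries positive: (-1, -4), (4, -4). Count: 2.

2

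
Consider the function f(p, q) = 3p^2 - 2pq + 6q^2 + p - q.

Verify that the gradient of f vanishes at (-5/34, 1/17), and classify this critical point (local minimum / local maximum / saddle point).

local minimum

∇f = (6p - 2q + 1, -2p + 12q - 1); substituting (-5/34, 1/17) gives ∇f = (0, 0), so (-5/34, 1/17) is indeed a critical point.
The Hessian of f is constant: H = [[6, -2], [-2, 12]].
det(H) = 6·12 − (-2)² = 68.
det(H) > 0 and tr(H) = 18 > 0, so H is positive definite and the point is a local minimum.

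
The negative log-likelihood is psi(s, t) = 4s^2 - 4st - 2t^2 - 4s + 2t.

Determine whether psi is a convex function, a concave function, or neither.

psi is quadratic, so its Hessian is the constant matrix H = [[8, -4], [-4, -4]].
det(H) = -48, tr(H) = 4.
det(H) < 0, so H is indefinite: neither convex nor concave.

neither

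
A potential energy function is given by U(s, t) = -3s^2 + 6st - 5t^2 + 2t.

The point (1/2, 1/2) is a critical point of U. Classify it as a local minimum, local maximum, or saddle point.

The Hessian of U is constant: H = [[-6, 6], [6, -10]].
det(H) = (-6)·(-10) − 6² = 24.
det(H) > 0 and tr(H) = -16 < 0, so H is negative definite and the point is a local maximum.

local maximum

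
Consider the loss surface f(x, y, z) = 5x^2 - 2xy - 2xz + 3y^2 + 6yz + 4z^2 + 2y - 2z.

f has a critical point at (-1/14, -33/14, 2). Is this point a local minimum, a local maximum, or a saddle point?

The Hessian is constant: H = [[10, -2, -2], [-2, 6, 6], [-2, 6, 8]].
Leading principal minors: Δ₁ = 10, Δ₂ = 56, Δ₃ = 112.
All leading minors are positive, so H is positive definite: a local minimum.

local minimum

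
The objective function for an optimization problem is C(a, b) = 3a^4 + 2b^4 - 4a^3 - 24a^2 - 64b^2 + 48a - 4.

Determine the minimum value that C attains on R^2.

C(a,b) separates as P(a) + Q(b) − 4, so its minimum is min P + min Q − 4.
P'(a) = 12(a - 2)(a - 1)(a + 2) vanishes at a ∈ {-2, 1, 2}; Q'(b) = 8b(b - 4)(b + 4) vanishes at b ∈ {-4, 0, 4}.
Local minima of P (where P''>0): P(-2)=-112, P(2)=16. Local minima of Q: Q(-4)=-512, Q(4)=-512.
So the global minimum of C is P(-2) + Q(-4) − 4 = -112 − 512 − 4 = -628, attained at (-2, -4).

-628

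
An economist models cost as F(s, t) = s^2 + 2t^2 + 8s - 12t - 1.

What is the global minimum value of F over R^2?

F(s,t) separates as P(s) + Q(t) − 1, so its minimum is min P + min Q − 1.
P'(s) = 2s + 8 vanishes at s ∈ {-4}; Q'(t) = 4(t - 3) vanishes at t ∈ {3}.
Local minima of P (where P''>0): P(-4)=-16. Local minima of Q: Q(3)=-18.
So the global minimum of F is P(-4) + Q(3) − 1 = -16 − 18 − 1 = -35, attained at (-4, 3).

-35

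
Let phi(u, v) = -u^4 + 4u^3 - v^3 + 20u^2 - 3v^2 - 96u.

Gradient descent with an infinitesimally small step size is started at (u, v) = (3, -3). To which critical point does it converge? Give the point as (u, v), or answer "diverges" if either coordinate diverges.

(2, -2)

phi is separable, so gradient descent decouples: u follows -∂phi/∂u, v follows -∂phi/∂v.
∂phi/∂u = -4(u - 4)(u - 2)(u + 3); at u=3 this is 24, so u decreases.
∂phi/∂v = -3v(v + 2); at v=-3 this is -9, so v increases.
u converges to its nearest critical value 2 (a local min of the u-part); v converges to -2. The iterate converges to (2, -2).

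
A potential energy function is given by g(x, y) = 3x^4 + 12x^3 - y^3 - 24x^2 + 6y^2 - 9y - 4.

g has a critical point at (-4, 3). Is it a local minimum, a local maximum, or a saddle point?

saddle point

The mixed partial ∂²g/∂x∂y is 0, so the Hessian at any point is diag(g_xx, g_yy) = diag(12(3x^2 + 6x - 4), 6(-y + 2)).
At (-4, 3): H = diag(240, -6).
The eigenvalues have opposite signs, so H is indefinite: a saddle point.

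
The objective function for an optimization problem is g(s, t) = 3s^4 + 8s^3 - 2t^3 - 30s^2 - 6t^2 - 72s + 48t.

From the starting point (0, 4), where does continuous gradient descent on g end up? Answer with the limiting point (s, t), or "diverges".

diverges

g is separable, so gradient descent decouples: s follows -∂g/∂s, t follows -∂g/∂t.
∂g/∂s = 12(s - 2)(s + 1)(s + 3); at s=0 this is -72, so s increases.
∂g/∂t = -6(t - 2)(t + 4); at t=4 this is -96, so t increases.
The t-coordinate has no critical point in that direction and runs off to infinity.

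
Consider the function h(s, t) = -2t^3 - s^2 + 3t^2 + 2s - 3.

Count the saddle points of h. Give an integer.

h separates as a function of s plus a function of t, so ∇h=0 decouples.
∂h/∂s = -2(s - 1) = 0 at s ∈ {1}; ∂h/∂t = -6t(t - 1) = 0 at t ∈ {0, 1}.
The Hessian is diagonal: diag(h_ss, h_tt). Second derivatives: h_ss(1)=-2; h_tt(0)=6, h_tt(1)=-6.
Saddle points occur where the two diagonal entries have opposite signs: (1, 0). Count: 1.

1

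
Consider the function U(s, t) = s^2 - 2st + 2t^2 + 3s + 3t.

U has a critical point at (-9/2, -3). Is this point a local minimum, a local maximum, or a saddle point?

local minimum

The Hessian of U is constant: H = [[2, -2], [-2, 4]].
det(H) = 2·4 − (-2)² = 4.
det(H) > 0 and tr(H) = 6 > 0, so H is positive definite and the point is a local minimum.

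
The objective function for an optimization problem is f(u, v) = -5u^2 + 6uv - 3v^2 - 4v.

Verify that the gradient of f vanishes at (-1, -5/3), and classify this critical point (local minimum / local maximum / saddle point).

∇f = (-10u + 6v, 6u - 6v - 4); substituting (-1, -5/3) gives ∇f = (0, 0), so (-1, -5/3) is indeed a critical point.
The Hessian of f is constant: H = [[-10, 6], [6, -6]].
det(H) = (-10)·(-6) − 6² = 24.
det(H) > 0 and tr(H) = -16 < 0, so H is negative definite and the point is a local maximum.

local maximum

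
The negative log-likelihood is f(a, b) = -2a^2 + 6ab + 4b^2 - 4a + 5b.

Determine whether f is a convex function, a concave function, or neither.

f is quadratic, so its Hessian is the constant matrix H = [[-4, 6], [6, 8]].
det(H) = -68, tr(H) = 4.
det(H) < 0, so H is indefinite: neither convex nor concave.

neither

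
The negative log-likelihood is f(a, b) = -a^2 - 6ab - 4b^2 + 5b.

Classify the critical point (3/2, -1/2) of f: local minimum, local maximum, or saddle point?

saddle point

The Hessian of f is constant: H = [[-2, -6], [-6, -8]].
det(H) = (-2)·(-8) − (-6)² = -20.
Since det(H) < 0, H is indefinite and the critical point is a saddle point.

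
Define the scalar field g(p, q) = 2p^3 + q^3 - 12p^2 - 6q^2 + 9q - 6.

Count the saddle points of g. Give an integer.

2

g separates as a function of p plus a function of q, so ∇g=0 decouples.
∂g/∂p = 6p(p - 4) = 0 at p ∈ {0, 4}; ∂g/∂q = 3(q - 3)(q - 1) = 0 at q ∈ {1, 3}.
The Hessian is diagonal: diag(g_pp, g_qq). Second derivatives: g_pp(0)=-24, g_pp(4)=24; g_qq(1)=-6, g_qq(3)=6.
Saddle points occur where the two diagonal entries have opposite signs: (0, 3), (4, 1). Count: 2.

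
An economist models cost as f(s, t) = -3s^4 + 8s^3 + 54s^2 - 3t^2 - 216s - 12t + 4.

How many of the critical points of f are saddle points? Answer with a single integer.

1

f separates as a function of s plus a function of t, so ∇f=0 decouples.
∂f/∂s = -12(s - 3)(s - 2)(s + 3) = 0 at s ∈ {-3, 2, 3}; ∂f/∂t = -6(t + 2) = 0 at t ∈ {-2}.
The Hessian is diagonal: diag(f_ss, f_tt). Second derivatives: f_ss(-3)=-360, f_ss(2)=60, f_ss(3)=-72; f_tt(-2)=-6.
Saddle points occur where the two diagonal entries have opposite signs: (2, -2). Count: 1.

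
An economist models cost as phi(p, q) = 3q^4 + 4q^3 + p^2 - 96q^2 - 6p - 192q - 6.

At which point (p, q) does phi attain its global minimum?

phi(p,q) separates as A(p) + B(q) − 6, so its minimum is min A + min B − 6.
A'(p) = 2p - 6 vanishes at p ∈ {3}; B'(q) = 12(q - 4)(q + 1)(q + 4) vanishes at q ∈ {-4, -1, 4}.
Local minima of A (where A''>0): A(3)=-9. Local minima of B: B(-4)=-256, B(4)=-1280.
So the global minimum of phi is A(3) + B(4) − 6 = -9 − 1280 − 6 = -1295, attained at (3, 4).

(3, 4)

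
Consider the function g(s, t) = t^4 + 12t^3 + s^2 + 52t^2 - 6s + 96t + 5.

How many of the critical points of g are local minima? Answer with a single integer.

2

g separates as a function of s plus a function of t, so ∇g=0 decouples.
∂g/∂s = 2(s - 3) = 0 at s ∈ {3}; ∂g/∂t = 4(t + 2)(t + 3)(t + 4) = 0 at t ∈ {-4, -3, -2}.
The Hessian is diagonal: diag(g_ss, g_tt). Second derivatives: g_ss(3)=2; g_tt(-4)=8, g_tt(-3)=-4, g_tt(-2)=8.
Local minima occur where both diagonal entries positive: (3, -4), (3, -2). Count: 2.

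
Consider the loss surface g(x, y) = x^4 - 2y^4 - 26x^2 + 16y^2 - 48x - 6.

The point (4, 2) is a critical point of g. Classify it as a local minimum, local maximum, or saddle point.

saddle point

The mixed partial ∂²g/∂x∂y is 0, so the Hessian at any point is diag(g_xx, g_yy) = diag(4(3x^2 - 13), 8(-3y^2 + 4)).
At (4, 2): H = diag(140, -64).
The eigenvalues have opposite signs, so H is indefinite: a saddle point.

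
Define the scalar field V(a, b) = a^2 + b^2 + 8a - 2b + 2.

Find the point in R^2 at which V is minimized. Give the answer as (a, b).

V(a,b) separates as P(a) + Q(b) + 2, so its minimum is min P + min Q + 2.
P'(a) = 2a + 8 vanishes at a ∈ {-4}; Q'(b) = 2b - 2 vanishes at b ∈ {1}.
Local minima of P (where P''>0): P(-4)=-16. Local minima of Q: Q(1)=-1.
So the global minimum of V is P(-4) + Q(1) + 2 = -16 − 1 + 2 = -15, attained at (-4, 1).

(-4, 1)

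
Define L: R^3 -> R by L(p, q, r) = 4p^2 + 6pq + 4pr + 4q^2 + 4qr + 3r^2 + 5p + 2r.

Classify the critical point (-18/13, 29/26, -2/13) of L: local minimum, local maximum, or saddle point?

local minimum

The Hessian is constant: H = [[8, 6, 4], [6, 8, 4], [4, 4, 6]].
Leading principal minors: Δ₁ = 8, Δ₂ = 28, Δ₃ = 104.
All leading minors are positive, so H is positive definite: a local minimum.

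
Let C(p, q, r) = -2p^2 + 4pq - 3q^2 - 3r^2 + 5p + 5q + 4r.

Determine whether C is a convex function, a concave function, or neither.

C is quadratic, so its Hessian is the constant matrix H = [[-4, 4, 0], [4, -6, 0], [0, 0, -6]].
Leading principal minors: -4, 8, -48.
Signs alternate −, +, − ⇒ H ≺ 0 ⇒ concave.

concave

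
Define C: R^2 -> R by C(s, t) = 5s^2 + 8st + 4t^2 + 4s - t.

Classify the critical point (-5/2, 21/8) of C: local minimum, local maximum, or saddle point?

The Hessian of C is constant: H = [[10, 8], [8, 8]].
det(H) = 10·8 − 8² = 16.
det(H) > 0 and tr(H) = 18 > 0, so H is positive definite and the point is a local minimum.

local minimum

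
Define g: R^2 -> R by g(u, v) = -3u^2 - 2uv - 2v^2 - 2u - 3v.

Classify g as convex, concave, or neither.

g is quadratic, so its Hessian is the constant matrix H = [[-6, -2], [-2, -4]].
det(H) = 20, tr(H) = -10.
det(H) > 0 and tr(H) < 0, so H is negative definite everywhere: concave.

concave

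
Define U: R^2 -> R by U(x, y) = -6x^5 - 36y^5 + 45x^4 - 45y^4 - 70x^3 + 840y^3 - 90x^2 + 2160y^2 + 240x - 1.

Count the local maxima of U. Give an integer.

U separates as a function of x plus a function of y, so ∇U=0 decouples.
∂U/∂x = -30(x - 4)(x - 2)(x - 1)(x + 1) = 0 at x ∈ {-1, 1, 2, 4}; ∂U/∂y = -180y(y - 4)(y + 2)(y + 3) = 0 at y ∈ {-3, -2, 0, 4}.
The Hessian is diagonal: diag(U_xx, U_yy). Second derivatives: U_xx(-1)=900, U_xx(1)=-180, U_xx(2)=180, U_xx(4)=-900; U_yy(-3)=3780, U_yy(-2)=-2160, U_yy(0)=4320, U_yy(4)=-30240.
Local maxima occur where both diagonal entries negative: (1, -2), (1, 4), (4, -2), (4, 4). Count: 4.

4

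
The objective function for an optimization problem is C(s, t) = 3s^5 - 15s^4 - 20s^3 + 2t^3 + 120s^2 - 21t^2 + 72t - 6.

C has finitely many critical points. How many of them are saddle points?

C separates as a function of s plus a function of t, so ∇C=0 decouples.
∂C/∂s = 15s(s - 4)(s - 2)(s + 2) = 0 at s ∈ {-2, 0, 2, 4}; ∂C/∂t = 6(t - 4)(t - 3) = 0 at t ∈ {3, 4}.
The Hessian is diagonal: diag(C_ss, C_tt). Second derivatives: C_ss(-2)=-720, C_ss(0)=240, C_ss(2)=-240, C_ss(4)=720; C_tt(3)=-6, C_tt(4)=6.
Saddle points occur where the two diagonal entries have opposite signs: (-2, 4), (0, 3), (2, 4), (4, 3). Count: 4.

4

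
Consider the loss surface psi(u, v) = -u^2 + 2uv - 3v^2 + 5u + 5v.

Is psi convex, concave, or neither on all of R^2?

concave

psi is quadratic, so its Hessian is the constant matrix H = [[-2, 2], [2, -6]].
det(H) = 8, tr(H) = -8.
det(H) > 0 and tr(H) < 0, so H is negative definite everywhere: concave.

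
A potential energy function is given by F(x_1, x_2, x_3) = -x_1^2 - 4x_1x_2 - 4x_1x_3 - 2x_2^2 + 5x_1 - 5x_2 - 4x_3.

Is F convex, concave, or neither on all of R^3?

F is quadratic, so its Hessian is the constant matrix H = [[-2, -4, -4], [-4, -4, 0], [-4, 0, 0]].
Leading principal minors: -2, -8, 64.
Neither pattern holds ⇒ H is indefinite ⇒ neither convex nor concave.

neither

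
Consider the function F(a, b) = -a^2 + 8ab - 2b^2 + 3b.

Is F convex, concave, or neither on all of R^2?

neither

F is quadratic, so its Hessian is the constant matrix H = [[-2, 8], [8, -4]].
det(H) = -56, tr(H) = -6.
det(H) < 0, so H is indefinite: neither convex nor concave.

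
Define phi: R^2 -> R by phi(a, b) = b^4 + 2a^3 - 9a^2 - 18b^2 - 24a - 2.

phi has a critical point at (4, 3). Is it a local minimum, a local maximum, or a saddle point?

local minimum

The mixed partial ∂²phi/∂a∂b is 0, so the Hessian at any point is diag(phi_aa, phi_bb) = diag(6(2a - 3), 12(b^2 - 3)).
At (4, 3): H = diag(30, 72).
Both eigenvalues are positive, so H is positive definite: a local minimum.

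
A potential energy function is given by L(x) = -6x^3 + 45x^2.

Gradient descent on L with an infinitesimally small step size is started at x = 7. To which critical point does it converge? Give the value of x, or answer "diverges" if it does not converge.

L'(x) = -18x(x - 5), so L'(7) = -252.
Gradient descent moves in the -L' direction, i.e. x is increasing.
There is no critical point above x=7, and L' keeps the same sign, so the iterate runs off to +∞.

diverges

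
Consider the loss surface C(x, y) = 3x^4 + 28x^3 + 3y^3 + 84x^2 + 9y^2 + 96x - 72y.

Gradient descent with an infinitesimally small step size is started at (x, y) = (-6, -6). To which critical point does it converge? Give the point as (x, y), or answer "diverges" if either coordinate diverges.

C is separable, so gradient descent decouples: x follows -∂C/∂x, y follows -∂C/∂y.
∂C/∂x = 12(x + 1)(x + 2)(x + 4); at x=-6 this is -480, so x increases.
∂C/∂y = 9(y - 2)(y + 4); at y=-6 this is 144, so y decreases.
The y-coordinate has no critical point in that direction and runs off to infinity.

diverges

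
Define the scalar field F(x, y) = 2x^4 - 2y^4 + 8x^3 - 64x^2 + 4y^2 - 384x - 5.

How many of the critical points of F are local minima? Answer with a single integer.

2

F separates as a function of x plus a function of y, so ∇F=0 decouples.
∂F/∂x = 8(x - 4)(x + 3)(x + 4) = 0 at x ∈ {-4, -3, 4}; ∂F/∂y = -8y(y - 1)(y + 1) = 0 at y ∈ {-1, 0, 1}.
The Hessian is diagonal: diag(F_xx, F_yy). Second derivatives: F_xx(-4)=64, F_xx(-3)=-56, F_xx(4)=448; F_yy(-1)=-16, F_yy(0)=8, F_yy(1)=-16.
Local minima occur where both diagonal entries positive: (-4, 0), (4, 0). Count: 2.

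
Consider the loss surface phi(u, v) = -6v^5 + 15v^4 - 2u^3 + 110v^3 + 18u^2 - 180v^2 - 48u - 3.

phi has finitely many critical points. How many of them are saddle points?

phi separates as a function of u plus a function of v, so ∇phi=0 decouples.
∂phi/∂u = -6(u - 4)(u - 2) = 0 at u ∈ {2, 4}; ∂phi/∂v = -30v(v - 4)(v - 1)(v + 3) = 0 at v ∈ {-3, 0, 1, 4}.
The Hessian is diagonal: diag(phi_uu, phi_vv). Second derivatives: phi_uu(2)=12, phi_uu(4)=-12; phi_vv(-3)=2520, phi_vv(0)=-360, phi_vv(1)=360, phi_vv(4)=-2520.
Saddle points occur where the two diagonal entries have opposite signs: (2, 0), (2, 4), (4, -3), (4, 1). Count: 4.

4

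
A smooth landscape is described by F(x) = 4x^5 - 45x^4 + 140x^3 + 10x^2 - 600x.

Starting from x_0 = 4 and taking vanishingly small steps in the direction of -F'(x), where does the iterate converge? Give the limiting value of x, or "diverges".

5

F'(x) = 20(x - 5)(x - 3)(x - 2)(x + 1), so F'(4) = -200.
Gradient descent moves in the -F' direction, i.e. x is increasing.
The nearest critical point in that direction is x = 5, where F'' = 720 > 0 (a local minimum). The iterate converges there.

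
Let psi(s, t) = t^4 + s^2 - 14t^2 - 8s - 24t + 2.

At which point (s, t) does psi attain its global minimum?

(4, 3)

psi(s,t) separates as P(s) + Q(t) + 2, so its minimum is min P + min Q + 2.
P'(s) = 2s - 8 vanishes at s ∈ {4}; Q'(t) = 4(t - 3)(t + 1)(t + 2) vanishes at t ∈ {-2, -1, 3}.
Local minima of P (where P''>0): P(4)=-16. Local minima of Q: Q(-2)=8, Q(3)=-117.
So the global minimum of psi is P(4) + Q(3) + 2 = -16 − 117 + 2 = -131, attained at (4, 3).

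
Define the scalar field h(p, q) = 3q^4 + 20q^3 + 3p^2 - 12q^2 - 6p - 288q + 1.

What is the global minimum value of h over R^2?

h(p,q) separates as A(p) + B(q) + 1, so its minimum is min A + min B + 1.
A'(p) = 6p - 6 vanishes at p ∈ {1}; B'(q) = 12(q - 2)(q + 3)(q + 4) vanishes at q ∈ {-4, -3, 2}.
Local minima of A (where A''>0): A(1)=-3. Local minima of B: B(-4)=448, B(2)=-416.
So the global minimum of h is A(1) + B(2) + 1 = -3 − 416 + 1 = -418, attained at (1, 2).

-418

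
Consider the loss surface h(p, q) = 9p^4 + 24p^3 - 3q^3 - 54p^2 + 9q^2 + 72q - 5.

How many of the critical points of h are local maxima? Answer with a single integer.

h separates as a function of p plus a function of q, so ∇h=0 decouples.
∂h/∂p = 36p(p - 1)(p + 3) = 0 at p ∈ {-3, 0, 1}; ∂h/∂q = -9(q - 4)(q + 2) = 0 at q ∈ {-2, 4}.
The Hessian is diagonal: diag(h_pp, h_qq). Second derivatives: h_pp(-3)=432, h_pp(0)=-108, h_pp(1)=144; h_qq(-2)=54, h_qq(4)=-54.
Local maxima occur where both diagonal entries negative: (0, 4). Count: 1.

1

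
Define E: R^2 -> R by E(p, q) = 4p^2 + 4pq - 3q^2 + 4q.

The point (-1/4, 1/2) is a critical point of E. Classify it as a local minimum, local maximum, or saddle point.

saddle point

The Hessian of E is constant: H = [[8, 4], [4, -6]].
det(H) = 8·(-6) − 4² = -64.
Since det(H) < 0, H is indefinite and the critical point is a saddle point.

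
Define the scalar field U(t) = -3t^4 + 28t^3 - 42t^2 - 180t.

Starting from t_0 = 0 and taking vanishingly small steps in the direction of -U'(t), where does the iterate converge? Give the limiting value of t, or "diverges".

3

U'(t) = -12(t - 5)(t - 3)(t + 1), so U'(0) = -180.
Gradient descent moves in the -U' direction, i.e. t is increasing.
The nearest critical point in that direction is t = 3, where U'' = 96 > 0 (a local minimum). The iterate converges there.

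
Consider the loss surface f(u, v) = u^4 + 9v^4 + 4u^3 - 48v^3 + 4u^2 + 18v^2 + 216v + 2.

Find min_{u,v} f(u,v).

-139

f(u,v) separates as P(u) + Q(v) + 2, so its minimum is min P + min Q + 2.
P'(u) = 4u(u + 1)(u + 2) vanishes at u ∈ {-2, -1, 0}; Q'(v) = 36(v - 3)(v - 2)(v + 1) vanishes at v ∈ {-1, 2, 3}.
Local minima of P (where P''>0): P(-2)=0, P(0)=0. Local minima of Q: Q(-1)=-141, Q(3)=243.
So the global minimum of f is P(-2) + Q(-1) + 2 = 0 − 141 + 2 = -139, attained at (-2, -1).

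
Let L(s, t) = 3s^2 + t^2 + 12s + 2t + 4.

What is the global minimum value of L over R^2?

L(s,t) separates as P(s) + Q(t) + 4, so its minimum is min P + min Q + 4.
P'(s) = 6s + 12 vanishes at s ∈ {-2}; Q'(t) = 2(t + 1) vanishes at t ∈ {-1}.
Local minima of P (where P''>0): P(-2)=-12. Local minima of Q: Q(-1)=-1.
So the global minimum of L is P(-2) + Q(-1) + 4 = -12 − 1 + 4 = -9, attained at (-2, -1).

-9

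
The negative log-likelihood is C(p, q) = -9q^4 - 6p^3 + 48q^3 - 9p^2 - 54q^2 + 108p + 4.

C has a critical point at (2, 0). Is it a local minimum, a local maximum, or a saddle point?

local maximum

The mixed partial ∂²C/∂p∂q is 0, so the Hessian at any point is diag(C_pp, C_qq) = diag(-18(2p + 1), 36(-3q^2 + 8q - 3)).
At (2, 0): H = diag(-90, -108).
Both eigenvalues are negative, so H is negative definite: a local maximum.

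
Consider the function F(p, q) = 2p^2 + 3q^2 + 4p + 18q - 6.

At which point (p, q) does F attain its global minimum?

F(p,q) separates as A(p) + B(q) − 6, so its minimum is min A + min B − 6.
A'(p) = 4p + 4 vanishes at p ∈ {-1}; B'(q) = 6q + 18 vanishes at q ∈ {-3}.
Local minima of A (where A''>0): A(-1)=-2. Local minima of B: B(-3)=-27.
So the global minimum of F is A(-1) + B(-3) − 6 = -2 − 27 − 6 = -35, attained at (-1, -3).

(-1, -3)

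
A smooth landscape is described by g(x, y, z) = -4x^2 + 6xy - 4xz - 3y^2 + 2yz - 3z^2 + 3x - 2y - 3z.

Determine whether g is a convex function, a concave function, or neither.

concave

g is quadratic, so its Hessian is the constant matrix H = [[-8, 6, -4], [6, -6, 2], [-4, 2, -6]].
Leading principal minors: -8, 12, -40.
Signs alternate −, +, − ⇒ H ≺ 0 ⇒ concave.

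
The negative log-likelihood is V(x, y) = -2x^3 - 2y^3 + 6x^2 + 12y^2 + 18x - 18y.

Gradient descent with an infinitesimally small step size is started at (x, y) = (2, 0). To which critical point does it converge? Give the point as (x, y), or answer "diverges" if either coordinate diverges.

(-1, 1)

V is separable, so gradient descent decouples: x follows -∂V/∂x, y follows -∂V/∂y.
∂V/∂x = -6(x - 3)(x + 1); at x=2 this is 18, so x decreases.
∂V/∂y = -6(y - 3)(y - 1); at y=0 this is -18, so y increases.
x converges to its nearest critical value -1 (a local min of the x-part); y converges to 1. The iterate converges to (-1, 1).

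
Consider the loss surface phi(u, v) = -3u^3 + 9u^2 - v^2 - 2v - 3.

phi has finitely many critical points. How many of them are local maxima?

phi separates as a function of u plus a function of v, so ∇phi=0 decouples.
∂phi/∂u = -9u(u - 2) = 0 at u ∈ {0, 2}; ∂phi/∂v = -2(v + 1) = 0 at v ∈ {-1}.
The Hessian is diagonal: diag(phi_uu, phi_vv). Second derivatives: phi_uu(0)=18, phi_uu(2)=-18; phi_vv(-1)=-2.
Local maxima occur where both diagonal entries negative: (2, -1). Count: 1.

1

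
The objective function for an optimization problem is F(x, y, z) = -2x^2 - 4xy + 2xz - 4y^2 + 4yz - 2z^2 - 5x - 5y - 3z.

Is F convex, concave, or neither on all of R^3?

F is quadratic, so its Hessian is the constant matrix H = [[-4, -4, 2], [-4, -8, 4], [2, 4, -4]].
Leading principal minors: -4, 16, -32.
Signs alternate −, +, − ⇒ H ≺ 0 ⇒ concave.

concave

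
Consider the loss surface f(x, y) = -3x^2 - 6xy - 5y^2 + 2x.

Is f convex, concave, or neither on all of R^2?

concave

f is quadratic, so its Hessian is the constant matrix H = [[-6, -6], [-6, -10]].
det(H) = 24, tr(H) = -16.
det(H) > 0 and tr(H) < 0, so H is negative definite everywhere: concave.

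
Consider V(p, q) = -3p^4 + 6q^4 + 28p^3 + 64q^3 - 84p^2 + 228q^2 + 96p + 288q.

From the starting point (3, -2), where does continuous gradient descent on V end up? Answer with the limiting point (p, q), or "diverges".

V is separable, so gradient descent decouples: p follows -∂V/∂p, q follows -∂V/∂q.
∂V/∂p = -12(p - 4)(p - 2)(p - 1); at p=3 this is 24, so p decreases.
∂V/∂q = 24(q + 1)(q + 3)(q + 4); at q=-2 this is -48, so q increases.
p converges to its nearest critical value 2 (a local min of the p-part); q converges to -1. The iterate converges to (2, -1).

(2, -1)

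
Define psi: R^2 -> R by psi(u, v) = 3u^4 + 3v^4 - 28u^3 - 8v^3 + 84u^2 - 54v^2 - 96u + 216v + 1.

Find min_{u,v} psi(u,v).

-738

psi(u,v) separates as P(u) + Q(v) + 1, so its minimum is min P + min Q + 1.
P'(u) = 12(u - 4)(u - 2)(u - 1) vanishes at u ∈ {1, 2, 4}; Q'(v) = 12(v - 3)(v - 2)(v + 3) vanishes at v ∈ {-3, 2, 3}.
Local minima of P (where P''>0): P(1)=-37, P(4)=-64. Local minima of Q: Q(-3)=-675, Q(3)=189.
So the global minimum of psi is P(4) + Q(-3) + 1 = -64 − 675 + 1 = -738, attained at (4, -3).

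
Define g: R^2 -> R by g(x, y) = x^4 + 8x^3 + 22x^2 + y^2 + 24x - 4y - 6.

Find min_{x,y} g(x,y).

g(x,y) separates as P(x) + Q(y) − 6, so its minimum is min P + min Q − 6.
P'(x) = 4(x + 1)(x + 2)(x + 3) vanishes at x ∈ {-3, -2, -1}; Q'(y) = 2y - 4 vanishes at y ∈ {2}.
Local minima of P (where P''>0): P(-3)=-9, P(-1)=-9. Local minima of Q: Q(2)=-4.
So the global minimum of g is P(-3) + Q(2) − 6 = -9 − 4 − 6 = -19, attained at (-3, 2).

-19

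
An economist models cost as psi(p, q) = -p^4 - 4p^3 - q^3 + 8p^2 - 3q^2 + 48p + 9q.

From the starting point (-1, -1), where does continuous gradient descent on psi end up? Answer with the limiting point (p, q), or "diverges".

(-2, -3)

psi is separable, so gradient descent decouples: p follows -∂psi/∂p, q follows -∂psi/∂q.
∂psi/∂p = -4(p - 2)(p + 2)(p + 3); at p=-1 this is 24, so p decreases.
∂psi/∂q = -3(q - 1)(q + 3); at q=-1 this is 12, so q decreases.
p converges to its nearest critical value -2 (a local min of the p-part); q converges to -3. The iterate converges to (-2, -3).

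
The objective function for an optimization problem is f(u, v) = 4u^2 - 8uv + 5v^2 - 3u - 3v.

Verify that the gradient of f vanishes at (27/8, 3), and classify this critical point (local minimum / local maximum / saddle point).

local minimum

∇f = (8u - 8v - 3, -8u + 10v - 3); substituting (27/8, 3) gives ∇f = (0, 0), so (27/8, 3) is indeed a critical point.
The Hessian of f is constant: H = [[8, -8], [-8, 10]].
det(H) = 8·10 − (-8)² = 16.
det(H) > 0 and tr(H) = 18 > 0, so H is positive definite and the point is a local minimum.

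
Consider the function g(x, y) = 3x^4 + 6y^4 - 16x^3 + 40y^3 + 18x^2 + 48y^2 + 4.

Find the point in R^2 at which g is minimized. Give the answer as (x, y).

(3, -4)

g(x,y) separates as P(x) + Q(y) + 4, so its minimum is min P + min Q + 4.
P'(x) = 12x(x - 3)(x - 1) vanishes at x ∈ {0, 1, 3}; Q'(y) = 24y(y + 1)(y + 4) vanishes at y ∈ {-4, -1, 0}.
Local minima of P (where P''>0): P(0)=0, P(3)=-27. Local minima of Q: Q(-4)=-256, Q(0)=0.
So the global minimum of g is P(3) + Q(-4) + 4 = -27 − 256 + 4 = -279, attained at (3, -4).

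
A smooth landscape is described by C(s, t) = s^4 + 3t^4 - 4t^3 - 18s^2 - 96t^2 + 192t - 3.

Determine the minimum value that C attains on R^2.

C(s,t) separates as P(s) + Q(t) − 3, so its minimum is min P + min Q − 3.
P'(s) = 4s(s - 3)(s + 3) vanishes at s ∈ {-3, 0, 3}; Q'(t) = 12(t - 4)(t - 1)(t + 4) vanishes at t ∈ {-4, 1, 4}.
Local minima of P (where P''>0): P(-3)=-81, P(3)=-81. Local minima of Q: Q(-4)=-1280, Q(4)=-256.
So the global minimum of C is P(-3) + Q(-4) − 3 = -81 − 1280 − 3 = -1364, attained at (-3, -4).

-1364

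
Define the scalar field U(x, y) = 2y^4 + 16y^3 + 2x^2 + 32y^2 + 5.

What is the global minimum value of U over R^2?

5

U(x,y) separates as P(x) + Q(y) + 5, so its minimum is min P + min Q + 5.
P'(x) = 4x vanishes at x ∈ {0}; Q'(y) = 8y(y + 2)(y + 4) vanishes at y ∈ {-4, -2, 0}.
Local minima of P (where P''>0): P(0)=0. Local minima of Q: Q(-4)=0, Q(0)=0.
So the global minimum of U is P(0) + Q(-4) + 5 = 0 + 0 + 5 = 5, attained at (0, -4).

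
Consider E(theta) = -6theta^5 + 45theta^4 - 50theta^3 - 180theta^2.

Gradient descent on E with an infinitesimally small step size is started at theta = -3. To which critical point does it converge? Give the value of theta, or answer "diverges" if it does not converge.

E'(theta) = -30theta(theta - 4)(theta - 3)(theta + 1), so E'(-3) = -7560.
Gradient descent moves in the -E' direction, i.e. theta is increasing.
The nearest critical point in that direction is theta = -1, where E'' = 600 > 0 (a local minimum). The iterate converges there.

-1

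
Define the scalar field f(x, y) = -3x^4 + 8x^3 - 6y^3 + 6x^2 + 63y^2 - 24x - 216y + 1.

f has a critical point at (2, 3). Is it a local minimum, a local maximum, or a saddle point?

saddle point

The mixed partial ∂²f/∂x∂y is 0, so the Hessian at any point is diag(f_xx, f_yy) = diag(12(-3x^2 + 4x + 1), 18(-2y + 7)).
At (2, 3): H = diag(-36, 18).
The eigenvalues have opposite signs, so H is indefinite: a saddle point.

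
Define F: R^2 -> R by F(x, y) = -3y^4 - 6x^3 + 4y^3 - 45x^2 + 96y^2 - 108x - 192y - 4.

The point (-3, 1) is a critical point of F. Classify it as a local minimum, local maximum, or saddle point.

The mixed partial ∂²F/∂x∂y is 0, so the Hessian at any point is diag(F_xx, F_yy) = diag(-18(2x + 5), 12(-3y^2 + 2y + 16)).
At (-3, 1): H = diag(18, 180).
Both eigenvalues are positive, so H is positive definite: a local minimum.

local minimum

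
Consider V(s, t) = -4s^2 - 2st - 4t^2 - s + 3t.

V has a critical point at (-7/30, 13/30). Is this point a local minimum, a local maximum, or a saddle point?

local maximum

The Hessian of V is constant: H = [[-8, -2], [-2, -8]].
det(H) = (-8)·(-8) − (-2)² = 60.
det(H) > 0 and tr(H) = -16 < 0, so H is negative definite and the point is a local maximum.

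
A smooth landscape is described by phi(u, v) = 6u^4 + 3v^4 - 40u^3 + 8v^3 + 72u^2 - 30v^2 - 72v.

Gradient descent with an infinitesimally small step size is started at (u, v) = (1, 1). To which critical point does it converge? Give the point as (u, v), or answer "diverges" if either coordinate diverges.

phi is separable, so gradient descent decouples: u follows -∂phi/∂u, v follows -∂phi/∂v.
∂phi/∂u = 24u(u - 3)(u - 2); at u=1 this is 48, so u decreases.
∂phi/∂v = 12(v - 2)(v + 1)(v + 3); at v=1 this is -96, so v increases.
u converges to its nearest critical value 0 (a local min of the u-part); v converges to 2. The iterate converges to (0, 2).

(0, 2)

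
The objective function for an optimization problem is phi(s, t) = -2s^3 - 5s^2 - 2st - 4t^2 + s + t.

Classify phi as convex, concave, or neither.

neither

The term -2s^3 is cubic, so the Hessian is not constant.
∂²phi/∂s² = -12s - 10, which takes both signs as s varies (negative for sufficiently large s). A diagonal entry of the Hessian changing sign means the Hessian is neither positive- nor negative-semidefinite on all of R^2.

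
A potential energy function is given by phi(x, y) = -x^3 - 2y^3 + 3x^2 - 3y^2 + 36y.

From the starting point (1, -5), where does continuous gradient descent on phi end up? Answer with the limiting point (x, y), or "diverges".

phi is separable, so gradient descent decouples: x follows -∂phi/∂x, y follows -∂phi/∂y.
∂phi/∂x = -3x(x - 2); at x=1 this is 3, so x decreases.
∂phi/∂y = -6(y - 2)(y + 3); at y=-5 this is -84, so y increases.
x converges to its nearest critical value 0 (a local min of the x-part); y converges to -3. The iterate converges to (0, -3).

(0, -3)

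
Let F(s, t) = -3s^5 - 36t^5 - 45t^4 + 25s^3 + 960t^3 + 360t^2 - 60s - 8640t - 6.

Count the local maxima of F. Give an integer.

F separates as a function of s plus a function of t, so ∇F=0 decouples.
∂F/∂s = -15(s - 2)(s - 1)(s + 1)(s + 2) = 0 at s ∈ {-2, -1, 1, 2}; ∂F/∂t = -180(t - 3)(t - 2)(t + 2)(t + 4) = 0 at t ∈ {-4, -2, 2, 3}.
The Hessian is diagonal: diag(F_ss, F_tt). Second derivatives: F_ss(-2)=180, F_ss(-1)=-90, F_ss(1)=90, F_ss(2)=-180; F_tt(-4)=15120, F_tt(-2)=-7200, F_tt(2)=4320, F_tt(3)=-6300.
Local maxima occur where both diagonal entries negative: (-1, -2), (-1, 3), (2, -2), (2, 3). Count: 4.

4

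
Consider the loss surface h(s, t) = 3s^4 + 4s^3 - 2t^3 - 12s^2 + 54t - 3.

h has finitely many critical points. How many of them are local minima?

2

h separates as a function of s plus a function of t, so ∇h=0 decouples.
∂h/∂s = 12s(s - 1)(s + 2) = 0 at s ∈ {-2, 0, 1}; ∂h/∂t = -6(t - 3)(t + 3) = 0 at t ∈ {-3, 3}.
The Hessian is diagonal: diag(h_ss, h_tt). Second derivatives: h_ss(-2)=72, h_ss(0)=-24, h_ss(1)=36; h_tt(-3)=36, h_tt(3)=-36.
Local minima occur where both diagonal entries positive: (-2, -3), (1, -3). Count: 2.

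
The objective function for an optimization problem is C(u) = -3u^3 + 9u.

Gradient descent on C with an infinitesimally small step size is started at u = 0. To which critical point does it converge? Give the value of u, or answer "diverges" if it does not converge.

C'(u) = -9(u - 1)(u + 1), so C'(0) = 9.
Gradient descent moves in the -C' direction, i.e. u is decreasing.
The nearest critical point in that direction is u = -1, where C'' = 18 > 0 (a local minimum). The iterate converges there.

-1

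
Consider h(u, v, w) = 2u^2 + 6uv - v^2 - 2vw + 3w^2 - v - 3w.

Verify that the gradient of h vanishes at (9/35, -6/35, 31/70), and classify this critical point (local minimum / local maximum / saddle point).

saddle point

∇h = (4u + 6v, 6u - 2v - 2w - 1, -2v + 6w - 3); substituting (9/35, -6/35, 31/70) gives ∇h = (0, 0, 0), so (9/35, -6/35, 31/70) is indeed a critical point.
The Hessian is constant: H = [[4, 6, 0], [6, -2, -2], [0, -2, 6]].
Leading principal minors: Δ₁ = 4, Δ₂ = -44, Δ₃ = -280.
The minors fit neither the all-positive nor the alternating-sign pattern, so H is indefinite: a saddle point.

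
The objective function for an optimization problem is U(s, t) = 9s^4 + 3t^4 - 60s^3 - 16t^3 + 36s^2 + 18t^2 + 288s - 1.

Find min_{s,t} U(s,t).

-211

U(s,t) separates as P(s) + Q(t) − 1, so its minimum is min P + min Q − 1.
P'(s) = 36(s - 4)(s - 2)(s + 1) vanishes at s ∈ {-1, 2, 4}; Q'(t) = 12t(t - 3)(t - 1) vanishes at t ∈ {0, 1, 3}.
Local minima of P (where P''>0): P(-1)=-183, P(4)=192. Local minima of Q: Q(0)=0, Q(3)=-27.
So the global minimum of U is P(-1) + Q(3) − 1 = -183 − 27 − 1 = -211, attained at (-1, 3).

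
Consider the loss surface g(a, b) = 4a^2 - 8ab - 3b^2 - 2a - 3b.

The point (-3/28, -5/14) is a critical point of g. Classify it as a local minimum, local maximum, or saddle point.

saddle point

The Hessian of g is constant: H = [[8, -8], [-8, -6]].
det(H) = 8·(-6) − (-8)² = -112.
Since det(H) < 0, H is indefinite and the critical point is a saddle point.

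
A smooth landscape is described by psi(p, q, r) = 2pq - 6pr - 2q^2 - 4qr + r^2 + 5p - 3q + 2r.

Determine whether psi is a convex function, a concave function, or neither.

neither

psi is quadratic, so its Hessian is the constant matrix H = [[0, 2, -6], [2, -4, -4], [-6, -4, 2]].
Leading principal minors: 0, -4, 232.
Neither pattern holds ⇒ H is indefinite ⇒ neither convex nor concave.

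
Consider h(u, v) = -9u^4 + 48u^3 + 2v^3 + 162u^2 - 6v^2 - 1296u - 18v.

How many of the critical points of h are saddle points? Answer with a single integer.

3

h separates as a function of u plus a function of v, so ∇h=0 decouples.
∂h/∂u = -36(u - 4)(u - 3)(u + 3) = 0 at u ∈ {-3, 3, 4}; ∂h/∂v = 6(v - 3)(v + 1) = 0 at v ∈ {-1, 3}.
The Hessian is diagonal: diag(h_uu, h_vv). Second derivatives: h_uu(-3)=-1512, h_uu(3)=216, h_uu(4)=-252; h_vv(-1)=-24, h_vv(3)=24.
Saddle points occur where the two diagonal entries have opposite signs: (-3, 3), (3, -1), (4, 3). Count: 3.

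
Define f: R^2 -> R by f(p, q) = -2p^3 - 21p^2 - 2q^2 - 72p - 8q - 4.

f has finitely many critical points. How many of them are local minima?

f separates as a function of p plus a function of q, so ∇f=0 decouples.
∂f/∂p = -6(p + 3)(p + 4) = 0 at p ∈ {-4, -3}; ∂f/∂q = -4(q + 2) = 0 at q ∈ {-2}.
The Hessian is diagonal: diag(f_pp, f_qq). Second derivatives: f_pp(-4)=6, f_pp(-3)=-6; f_qq(-2)=-4.
Local minima occur where both diagonal entries positive: none. Count: 0.

0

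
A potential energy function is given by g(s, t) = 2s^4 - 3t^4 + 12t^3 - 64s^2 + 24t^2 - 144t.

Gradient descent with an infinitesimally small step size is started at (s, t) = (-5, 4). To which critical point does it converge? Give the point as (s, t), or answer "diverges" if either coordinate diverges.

g is separable, so gradient descent decouples: s follows -∂g/∂s, t follows -∂g/∂t.
∂g/∂s = 8s(s - 4)(s + 4); at s=-5 this is -360, so s increases.
∂g/∂t = -12(t - 3)(t - 2)(t + 2); at t=4 this is -144, so t increases.
The t-coordinate has no critical point in that direction and runs off to infinity.

diverges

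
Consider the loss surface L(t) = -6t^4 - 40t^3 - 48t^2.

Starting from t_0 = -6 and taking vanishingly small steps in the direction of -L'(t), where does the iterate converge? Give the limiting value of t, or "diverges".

L'(t) = -24t(t + 1)(t + 4), so L'(-6) = 1440.
Gradient descent moves in the -L' direction, i.e. t is decreasing.
There is no critical point below t=-6, and L' keeps the same sign, so the iterate runs off to −∞.

diverges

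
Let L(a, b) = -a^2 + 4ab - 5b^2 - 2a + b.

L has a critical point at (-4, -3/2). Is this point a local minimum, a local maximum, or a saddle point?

local maximum

The Hessian of L is constant: H = [[-2, 4], [4, -10]].
det(H) = (-2)·(-10) − 4² = 4.
det(H) > 0 and tr(H) = -12 < 0, so H is negative definite and the point is a local maximum.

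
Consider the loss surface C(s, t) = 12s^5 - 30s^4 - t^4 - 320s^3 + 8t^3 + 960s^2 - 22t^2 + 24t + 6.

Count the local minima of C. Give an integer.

2

C separates as a function of s plus a function of t, so ∇C=0 decouples.
∂C/∂s = 60s(s - 4)(s - 2)(s + 4) = 0 at s ∈ {-4, 0, 2, 4}; ∂C/∂t = -4(t - 3)(t - 2)(t - 1) = 0 at t ∈ {1, 2, 3}.
The Hessian is diagonal: diag(C_ss, C_tt). Second derivatives: C_ss(-4)=-11520, C_ss(0)=1920, C_ss(2)=-1440, C_ss(4)=3840; C_tt(1)=-8, C_tt(2)=4, C_tt(3)=-8.
Local minima occur where both diagonal entries positive: (0, 2), (4, 2). Count: 2.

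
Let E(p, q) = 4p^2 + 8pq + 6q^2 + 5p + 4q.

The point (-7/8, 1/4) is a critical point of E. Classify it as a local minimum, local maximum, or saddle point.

local minimum

The Hessian of E is constant: H = [[8, 8], [8, 12]].
det(H) = 8·12 − 8² = 32.
det(H) > 0 and tr(H) = 20 > 0, so H is positive definite and the point is a local minimum.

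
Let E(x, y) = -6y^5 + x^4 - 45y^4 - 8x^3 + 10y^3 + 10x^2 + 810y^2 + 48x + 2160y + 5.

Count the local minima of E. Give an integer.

E separates as a function of x plus a function of y, so ∇E=0 decouples.
∂E/∂x = 4(x - 4)(x - 3)(x + 1) = 0 at x ∈ {-1, 3, 4}; ∂E/∂y = -30(y - 3)(y + 2)(y + 3)(y + 4) = 0 at y ∈ {-4, -3, -2, 3}.
The Hessian is diagonal: diag(E_xx, E_yy). Second derivatives: E_xx(-1)=80, E_xx(3)=-16, E_xx(4)=20; E_yy(-4)=420, E_yy(-3)=-180, E_yy(-2)=300, E_yy(3)=-6300.
Local minima occur where both diagonal entries positive: (-1, -4), (-1, -2), (4, -4), (4, -2). Count: 4.

4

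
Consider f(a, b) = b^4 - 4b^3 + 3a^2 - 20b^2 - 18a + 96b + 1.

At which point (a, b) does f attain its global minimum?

(3, -3)

f(a,b) separates as P(a) + Q(b) + 1, so its minimum is min P + min Q + 1.
P'(a) = 6a - 18 vanishes at a ∈ {3}; Q'(b) = 4(b - 4)(b - 2)(b + 3) vanishes at b ∈ {-3, 2, 4}.
Local minima of P (where P''>0): P(3)=-27. Local minima of Q: Q(-3)=-279, Q(4)=64.
So the global minimum of f is P(3) + Q(-3) + 1 = -27 − 279 + 1 = -305, attained at (3, -3).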